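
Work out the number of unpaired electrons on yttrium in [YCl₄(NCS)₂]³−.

Each chloride is −1; each isothiocyanate is −1; balancing the −3 overall charge requires Y(III).
Yttrium is a group-3 element; Y(III) is therefore d⁰.
In an octahedral field the d⁰ configuration is t₂g⁰e_g⁰, giving 0 unpaired electrons.

0 unpaired electrons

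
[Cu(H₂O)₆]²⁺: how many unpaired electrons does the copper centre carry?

Summing ligand charges against the +2 overall charge gives an oxidation state of +2 for copper.
Copper is a group-11 element; Cu(II) is therefore d⁹.
In an octahedral field the d⁹ configuration is t₂g⁶e_g³ (only one arrangement possible), giving 1 unpaired electron.

1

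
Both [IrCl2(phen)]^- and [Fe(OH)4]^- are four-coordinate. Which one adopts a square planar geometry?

[IrCl2(phen)]^-

For [IrCl2(phen)]^-: Each chloride is −1; 1,10-phenanthroline is neutral; balancing the −1 overall charge requires Ir(I). Group 9 minus oxidation state 1 gives a d⁸ configuration. A 5d d⁸ ion has a large crystal-field splitting; square planar leaves the high-energy d_{x²−y²} orbital empty and maximises CFSE. → square planar.
For [Fe(OH)4]^-: Ligand charges: each hydroxide is −1. With an overall charge of −1 the iron centre must be in the +3 oxidation state. Iron is a group-8 element; Fe(III) is therefore d⁵. A high-spin d⁵ ion has zero CFSE in either geometry, so four ligands adopt the sterically favoured tetrahedral geometry. → tetrahedral.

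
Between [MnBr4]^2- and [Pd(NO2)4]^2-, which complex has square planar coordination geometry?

For [MnBr4]^2-: Summing ligand charges against the −2 overall charge gives an oxidation state of +2 for manganese. Group 7 minus oxidation state 2 gives a d⁵ configuration. A high-spin d⁵ ion has zero CFSE in either geometry, so four ligands adopt the sterically favoured tetrahedral geometry. → tetrahedral.
For [Pd(NO2)4]^2-: Summing ligand charges against the −2 overall charge gives an oxidation state of +2 for palladium. Group 10 minus oxidation state 2 gives a d⁸ configuration. A 4d d⁸ ion has a large crystal-field splitting; square planar leaves the high-energy d_{x²−y²} orbital empty and maximises CFSE. → square planar.

[Pd(NO2)4]^2-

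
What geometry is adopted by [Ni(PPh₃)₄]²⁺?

square planar

Ligand charges: triphenylphosphine is neutral. With an overall charge of +2 the nickel centre must be in the +2 oxidation state.
Group 10 minus oxidation state 2 gives a d⁸ configuration.
With 4 monodentate ligands the coordination number is 4.
Triphenylphosphine is a strong-field ligand (high in the spectrochemical series).
A 3d d⁸ ion with strong-field ligands gains enough CFSE to favour square planar over tetrahedral.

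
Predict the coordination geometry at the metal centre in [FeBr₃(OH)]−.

tetrahedral

Ligand charges: each bromide is −1; each hydroxide is −1. With an overall charge of −1 the iron centre must be in the +3 oxidation state.
Group 8 minus oxidation state 3 gives a d⁵ configuration.
Coordination number: 4.
Bromide and hydroxide are weak-field ligands.
A high-spin d⁵ ion has zero CFSE in either geometry, so four ligands adopt the sterically favoured tetrahedral geometry.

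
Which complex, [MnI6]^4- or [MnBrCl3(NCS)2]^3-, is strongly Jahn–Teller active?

[MnI6]^4-: Summing ligand charges against the −4 overall charge gives an oxidation state of +2 for manganese. Manganese is a group-7 element; Mn(II) is therefore d⁵. Iodide is a weak-field ligand for a first-row metal, so the complex is high-spin. The d⁵ configuration leaves the e_g set evenly filled (or empty) — no strong Jahn–Teller driving force.
[MnBrCl3(NCS)2]^3-: Summing ligand charges against the −3 overall charge gives an oxidation state of +3 for manganese. Mn sits in group 7, so the d-electron count is 7 − 3 = 4. Bromide, chloride, and isothiocyanate are weak-field ligands for a first-row metal, so the complex is high-spin. The t₂g³e_g¹ (high-spin) configuration has an unevenly filled e_g set; the Jahn–Teller theorem predicts a tetragonal distortion (typically axial elongation) to lift the degeneracy.

[MnBrCl3(NCS)2]^3-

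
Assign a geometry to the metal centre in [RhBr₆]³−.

octahedral

Ligand charges: each bromide is −1. With an overall charge of −3 the rhodium centre must be in the +3 oxidation state.
Rh sits in group 9, so the d-electron count is 9 − 3 = 6.
With 6 monodentate ligands the coordination number is 6.
Six donors around a single metal centre give an octahedral coordination sphere.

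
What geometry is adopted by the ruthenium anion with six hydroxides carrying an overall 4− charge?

Each hydroxide is −1; balancing the −4 overall charge requires Ru(II).
Ruthenium is a group-8 element; Ru(II) is therefore d⁶.
Coordination number: 6.
Six donors around a single metal centre give an octahedral coordination sphere.

octahedral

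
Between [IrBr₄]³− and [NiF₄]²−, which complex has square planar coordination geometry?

[IrBr₄]³−

For [IrBr₄]³−: Summing ligand charges against the −3 overall charge gives an oxidation state of +1 for iridium. Iridium is a group-9 element; Ir(I) is therefore d⁸. A 5d d⁸ ion has a large crystal-field splitting; square planar leaves the high-energy d_{x²−y²} orbital empty and maximises CFSE. → square planar.
For [NiF₄]²−: Ligand charges: each fluoride is −1. With an overall charge of −2 the nickel centre must be in the +2 oxidation state. Group 10 minus oxidation state 2 gives a d⁸ configuration. Fluoride is a weak-field ligand. With weak-field ligands the CFSE gain from square planar is small, so a 3d d⁸ ion takes the sterically preferred tetrahedral geometry. → tetrahedral.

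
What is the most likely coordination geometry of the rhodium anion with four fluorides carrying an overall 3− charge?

square planar

Ligand charges: each fluoride is −1. With an overall charge of −3 the rhodium centre must be in the +1 oxidation state.
Rhodium is a group-9 element; Rh(I) is therefore d⁸.
With 4 monodentate ligands the coordination number is 4.
A 4d d⁸ ion has a large crystal-field splitting; square planar leaves the high-energy d_{x²−y²} orbital empty and maximises CFSE.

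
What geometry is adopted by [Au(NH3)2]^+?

Ammonia is neutral; balancing the +1 overall charge requires Au(I).
Au sits in group 11, so the d-electron count is 11 − 1 = 10.
Coordination number: 2.
A d¹⁰ ion with only two ligands adopts a linear arrangement (sp hybridisation; no CFSE preference).

linear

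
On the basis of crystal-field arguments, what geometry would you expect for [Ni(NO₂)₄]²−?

square planar

Each nitro (N-bound nitrite) is −1; balancing the −2 overall charge requires Ni(II).
Nickel is a group-10 element; Ni(II) is therefore d⁸.
With 4 monodentate ligands the coordination number is 4.
Nitro (N-bound nitrite) is a strong-field ligand (high in the spectrochemical series).
A 3d d⁸ ion with strong-field ligands gains enough CFSE to favour square planar over tetrahedral.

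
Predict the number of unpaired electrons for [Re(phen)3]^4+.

Ligand charges: 1,10-phenanthroline is neutral. With an overall charge of +4 the rhenium centre must be in the +4 oxidation state.
Re sits in group 7, so the d-electron count is 7 − 4 = 3.
Counting donor atoms: 3×1,10-phenanthroline (bidentate) → 6 donors. Coordination number = 6.
In an octahedral field the d³ configuration is t₂g³e_g⁰ (only one arrangement possible), giving 3 unpaired electrons.

3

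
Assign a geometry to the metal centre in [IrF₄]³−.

Each fluoride is −1; balancing the −3 overall charge requires Ir(I).
Iridium is a group-9 element; Ir(I) is therefore d⁸.
Coordination number: 4.
A 5d d⁸ ion has a large crystal-field splitting; square planar leaves the high-energy d_{x²−y²} orbital empty and maximises CFSE.

square planar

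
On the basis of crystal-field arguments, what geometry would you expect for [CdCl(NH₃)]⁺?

Summing ligand charges against the +1 overall charge gives an oxidation state of +2 for cadmium.
Cadmium is a group-12 element; Cd(II) is therefore d¹⁰.
With 2 monodentate ligands the coordination number is 2.
A d¹⁰ ion with only two ligands adopts a linear arrangement (sp hybridisation; no CFSE preference).

linear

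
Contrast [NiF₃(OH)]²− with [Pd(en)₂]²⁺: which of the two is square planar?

For [NiF₃(OH)]²−: Ligand charges: each fluoride is −1; each hydroxide is −1. With an overall charge of −2 the nickel centre must be in the +2 oxidation state. Group 10 minus oxidation state 2 gives a d⁸ configuration. Fluoride and hydroxide are weak-field ligands. With weak-field ligands the CFSE gain from square planar is small, so a 3d d⁸ ion takes the sterically preferred tetrahedral geometry. → tetrahedral.
For [Pd(en)₂]²⁺: Ethylenediamine is neutral; balancing the +2 overall charge requires Pd(II). Group 10 minus oxidation state 2 gives a d⁸ configuration. A 4d d⁸ ion has a large crystal-field splitting; square planar leaves the high-energy d_{x²−y²} orbital empty and maximises CFSE. → square planar.

[Pd(en)₂]²⁺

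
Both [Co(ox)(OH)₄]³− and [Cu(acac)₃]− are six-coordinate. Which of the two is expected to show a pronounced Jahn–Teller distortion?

[Cu(acac)₃]−

[Co(ox)(OH)₄]³−: Ligand charges: each oxalate is −2; each hydroxide is −1. With an overall charge of −3 the cobalt centre must be in the +3 oxidation state. Cobalt is a group-9 element; Co(III) is therefore d⁶. Co(III) has an exceptionally large octahedral splitting and is low-spin with essentially every ligand except fluoride. The d⁶ configuration leaves the e_g set evenly filled (or empty) — no strong Jahn–Teller driving force.
[Cu(acac)₃]−: Summing ligand charges against the −1 overall charge gives an oxidation state of +2 for copper. Copper is a group-11 element; Cu(II) is therefore d⁹. The t₂g⁶e_g³ configuration has an unevenly filled e_g set; the Jahn–Teller theorem predicts a tetragonal distortion (typically axial elongation) to lift the degeneracy.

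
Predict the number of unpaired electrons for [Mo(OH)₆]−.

1 unpaired electron

Ligand charges: each hydroxide is −1. With an overall charge of −1 the molybdenum centre must be in the +5 oxidation state.
Group 6 minus oxidation state 5 gives a d¹ configuration.
In an octahedral field the d¹ configuration is t₂g¹e_g⁰ (only one arrangement possible), giving 1 unpaired electron.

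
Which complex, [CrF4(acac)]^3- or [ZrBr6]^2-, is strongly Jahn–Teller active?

[CrF4(acac)]^3-

[CrF4(acac)]^3-: Ligand charges: each fluoride is −1; each acetylacetonate is −1. With an overall charge of −3 the chromium centre must be in the +2 oxidation state. Group 6 minus oxidation state 2 gives a d⁴ configuration. Acetylacetonate and fluoride are weak-field ligands for a first-row metal, so the complex is high-spin. The t₂g³e_g¹ (high-spin) configuration has an unevenly filled e_g set; the Jahn–Teller theorem predicts a tetragonal distortion (typically axial elongation) to lift the degeneracy.
[ZrBr6]^2-: Each bromide is −1; balancing the −2 overall charge requires Zr(IV). Group 4 minus oxidation state 4 gives a d⁰ configuration. The d⁰ configuration leaves the e_g set evenly filled (or empty) — no strong Jahn–Teller driving force.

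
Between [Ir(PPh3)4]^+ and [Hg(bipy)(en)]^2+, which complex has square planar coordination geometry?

For [Ir(PPh3)4]^+: Summing ligand charges against the +1 overall charge gives an oxidation state of +1 for iridium. Iridium is a group-9 element; Ir(I) is therefore d⁸. A 5d d⁸ ion has a large crystal-field splitting; square planar leaves the high-energy d_{x²−y²} orbital empty and maximises CFSE. → square planar.
For [Hg(bipy)(en)]^2+: Ligand charges: 2,2′-bipyridine is neutral; ethylenediamine is neutral. With an overall charge of +2 the mercury centre must be in the +2 oxidation state. Mercury is a group-12 element; Hg(II) is therefore d¹⁰. A d¹⁰ ion has no crystal-field stabilisation preference between square planar and tetrahedral, so four ligands adopt the sterically favoured tetrahedral geometry. → tetrahedral.

[Ir(PPh3)4]^+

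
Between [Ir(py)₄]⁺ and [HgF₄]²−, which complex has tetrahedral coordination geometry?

[HgF₄]²−

For [Ir(py)₄]⁺: Summing ligand charges against the +1 overall charge gives an oxidation state of +1 for iridium. Group 9 minus oxidation state 1 gives a d⁸ configuration. A 5d d⁸ ion has a large crystal-field splitting; square planar leaves the high-energy d_{x²−y²} orbital empty and maximises CFSE. → square planar.
For [HgF₄]²−: Each fluoride is −1; balancing the −2 overall charge requires Hg(II). Mercury is a group-12 element; Hg(II) is therefore d¹⁰. A d¹⁰ ion has no crystal-field stabilisation preference between square planar and tetrahedral, so four ligands adopt the sterically favoured tetrahedral geometry. → tetrahedral.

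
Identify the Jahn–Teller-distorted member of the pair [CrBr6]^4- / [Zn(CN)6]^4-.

[CrBr6]^4-

[CrBr6]^4-: Ligand charges: each bromide is −1. With an overall charge of −4 the chromium centre must be in the +2 oxidation state. Cr sits in group 6, so the d-electron count is 6 − 2 = 4. Bromide is a weak-field ligand for a first-row metal, so the complex is high-spin. The t₂g³e_g¹ (high-spin) configuration has an unevenly filled e_g set; the Jahn–Teller theorem predicts a tetragonal distortion (typically axial elongation) to lift the degeneracy.
[Zn(CN)6]^4-: Each cyanide is −1; balancing the −4 overall charge requires Zn(II). Zn sits in group 12, so the d-electron count is 12 − 2 = 10. The d¹⁰ configuration leaves the e_g set evenly filled (or empty) — no strong Jahn–Teller driving force.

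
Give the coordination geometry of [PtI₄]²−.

square planar

Each iodide is −1; balancing the −2 overall charge requires Pt(II).
Group 10 minus oxidation state 2 gives a d⁸ configuration.
With 4 monodentate ligands the coordination number is 4.
A 5d d⁸ ion has a large crystal-field splitting; square planar leaves the high-energy d_{x²−y²} orbital empty and maximises CFSE.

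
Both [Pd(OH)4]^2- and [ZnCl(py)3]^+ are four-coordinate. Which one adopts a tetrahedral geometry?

[ZnCl(py)3]^+

For [Pd(OH)4]^2-: Summing ligand charges against the −2 overall charge gives an oxidation state of +2 for palladium. Group 10 minus oxidation state 2 gives a d⁸ configuration. A 4d d⁸ ion has a large crystal-field splitting; square planar leaves the high-energy d_{x²−y²} orbital empty and maximises CFSE. → square planar.
For [ZnCl(py)3]^+: Ligand charges: each chloride is −1; pyridine is neutral. With an overall charge of +1 the zinc centre must be in the +2 oxidation state. Group 12 minus oxidation state 2 gives a d¹⁰ configuration. A d¹⁰ ion has no crystal-field stabilisation preference between square planar and tetrahedral, so four ligands adopt the sterically favoured tetrahedral geometry. → tetrahedral.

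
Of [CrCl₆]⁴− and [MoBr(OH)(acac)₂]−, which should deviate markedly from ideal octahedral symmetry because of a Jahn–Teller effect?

[CrCl₆]⁴−: Ligand charges: each chloride is −1. With an overall charge of −4 the chromium centre must be in the +2 oxidation state. Group 6 minus oxidation state 2 gives a d⁴ configuration. Chloride is a weak-field ligand for a first-row metal, so the complex is high-spin. The t₂g³e_g¹ (high-spin) configuration has an unevenly filled e_g set; the Jahn–Teller theorem predicts a tetragonal distortion (typically axial elongation) to lift the degeneracy.
[MoBr(OH)(acac)₂]−: Each bromide is −1; each hydroxide is −1; each acetylacetonate is −1; balancing the −1 overall charge requires Mo(III). Molybdenum is a group-6 element; Mo(III) is therefore d³. The d³ configuration leaves the e_g set evenly filled (or empty) — no strong Jahn–Teller driving force.

[CrCl₆]⁴−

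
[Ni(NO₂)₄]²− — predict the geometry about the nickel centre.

Summing ligand charges against the −2 overall charge gives an oxidation state of +2 for nickel.
Nickel is a group-10 element; Ni(II) is therefore d⁸.
With 4 monodentate ligands the coordination number is 4.
Nitro (N-bound nitrite) is a strong-field ligand (high in the spectrochemical series).
A 3d d⁸ ion with strong-field ligands gains enough CFSE to favour square planar over tetrahedral.

square planar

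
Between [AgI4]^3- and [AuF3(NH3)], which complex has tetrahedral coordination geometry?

[AgI4]^3-

For [AgI4]^3-: Each iodide is −1; balancing the −3 overall charge requires Ag(I). Ag sits in group 11, so the d-electron count is 11 − 1 = 10. A d¹⁰ ion has no crystal-field stabilisation preference between square planar and tetrahedral, so four ligands adopt the sterically favoured tetrahedral geometry. → tetrahedral.
For [AuF3(NH3)]: Ligand charges: each fluoride is −1; ammonia is neutral. With an overall charge of 0 the gold centre must be in the +3 oxidation state. Gold is a group-11 element; Au(III) is therefore d⁸. A 5d d⁸ ion has a large crystal-field splitting; square planar leaves the high-energy d_{x²−y²} orbital empty and maximises CFSE. → square planar.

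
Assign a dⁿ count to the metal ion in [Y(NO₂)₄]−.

d⁰

Each nitro (N-bound nitrite) is −1; balancing the −1 overall charge requires Y(III).
Group 3 minus oxidation state 3 gives a d⁰ configuration.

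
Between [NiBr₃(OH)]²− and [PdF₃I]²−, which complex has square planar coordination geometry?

[PdF₃I]²−

For [NiBr₃(OH)]²−: Summing ligand charges against the −2 overall charge gives an oxidation state of +2 for nickel. Ni sits in group 10, so the d-electron count is 10 − 2 = 8. Bromide and hydroxide are weak-field ligands. With weak-field ligands the CFSE gain from square planar is small, so a 3d d⁸ ion takes the sterically preferred tetrahedral geometry. → tetrahedral.
For [PdF₃I]²−: Each fluoride is −1; each iodide is −1; balancing the −2 overall charge requires Pd(II). Group 10 minus oxidation state 2 gives a d⁸ configuration. A 4d d⁸ ion has a large crystal-field splitting; square planar leaves the high-energy d_{x²−y²} orbital empty and maximises CFSE. → square planar.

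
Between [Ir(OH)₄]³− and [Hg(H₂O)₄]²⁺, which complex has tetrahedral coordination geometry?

[Hg(H₂O)₄]²⁺

For [Ir(OH)₄]³−: Ligand charges: each hydroxide is −1. With an overall charge of −3 the iridium centre must be in the +1 oxidation state. Iridium is a group-9 element; Ir(I) is therefore d⁸. A 5d d⁸ ion has a large crystal-field splitting; square planar leaves the high-energy d_{x²−y²} orbital empty and maximises CFSE. → square planar.
For [Hg(H₂O)₄]²⁺: Summing ligand charges against the +2 overall charge gives an oxidation state of +2 for mercury. Mercury is a group-12 element; Hg(II) is therefore d¹⁰. A d¹⁰ ion has no crystal-field stabilisation preference between square planar and tetrahedral, so four ligands adopt the sterically favoured tetrahedral geometry. → tetrahedral.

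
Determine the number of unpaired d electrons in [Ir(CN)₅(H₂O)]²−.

Each cyanide is −1; water is neutral; balancing the −2 overall charge requires Ir(III).
Group 9 minus oxidation state 3 gives a d⁶ configuration.
The spin state decides the count: a 5d ion has a large Δₒ and is invariably low-spin.
An octahedral low-spin d⁶ ion is t₂g⁶e_g⁰, giving 0 unpaired electrons.

0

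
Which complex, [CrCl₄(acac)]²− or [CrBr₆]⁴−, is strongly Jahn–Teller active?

[CrCl₄(acac)]²−: Each chloride is −1; each acetylacetonate is −1; balancing the −2 overall charge requires Cr(III). Group 6 minus oxidation state 3 gives a d³ configuration. The d³ configuration leaves the e_g set evenly filled (or empty) — no strong Jahn–Teller driving force.
[CrBr₆]⁴−: Ligand charges: each bromide is −1. With an overall charge of −4 the chromium centre must be in the +2 oxidation state. Cr sits in group 6, so the d-electron count is 6 − 2 = 4. Bromide is a weak-field ligand for a first-row metal, so the complex is high-spin. The t₂g³e_g¹ (high-spin) configuration has an unevenly filled e_g set; the Jahn–Teller theorem predicts a tetragonal distortion (typically axial elongation) to lift the degeneracy.

[CrBr₆]⁴−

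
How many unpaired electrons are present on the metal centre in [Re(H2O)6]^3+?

Water is neutral; balancing the +3 overall charge requires Re(III).
Group 7 minus oxidation state 3 gives a d⁴ configuration.
The spin state decides the count: a 5d ion has a large Δₒ and is invariably low-spin.
An octahedral low-spin d⁴ ion is t₂g⁴e_g⁰, giving 2 unpaired electrons.

2 unpaired electrons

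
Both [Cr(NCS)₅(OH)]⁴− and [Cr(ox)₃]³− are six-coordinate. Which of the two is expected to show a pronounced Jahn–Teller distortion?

[Cr(NCS)₅(OH)]⁴−: Each isothiocyanate is −1; each hydroxide is −1; balancing the −4 overall charge requires Cr(II). Group 6 minus oxidation state 2 gives a d⁴ configuration. Hydroxide and isothiocyanate are weak-field ligands for a first-row metal, so the complex is high-spin. The t₂g³e_g¹ (high-spin) configuration has an unevenly filled e_g set; the Jahn–Teller theorem predicts a tetragonal distortion (typically axial elongation) to lift the degeneracy.
[Cr(ox)₃]³−: Ligand charges: each oxalate is −2. With an overall charge of −3 the chromium centre must be in the +3 oxidation state. Chromium is a group-6 element; Cr(III) is therefore d³. The d³ configuration leaves the e_g set evenly filled (or empty) — no strong Jahn–Teller driving force.

[Cr(NCS)₅(OH)]⁴−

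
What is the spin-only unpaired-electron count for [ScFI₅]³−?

Summing ligand charges against the −3 overall charge gives an oxidation state of +3 for scandium.
Scandium is a group-3 element; Sc(III) is therefore d⁰.
In an octahedral field the d⁰ configuration is t₂g⁰e_g⁰, giving 0 unpaired electrons.

0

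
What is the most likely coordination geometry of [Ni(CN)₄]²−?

Summing ligand charges against the −2 overall charge gives an oxidation state of +2 for nickel.
Ni sits in group 10, so the d-electron count is 10 − 2 = 8.
With 4 monodentate ligands the coordination number is 4.
Cyanide is a strong-field ligand (high in the spectrochemical series).
A 3d d⁸ ion with strong-field ligands gains enough CFSE to favour square planar over tetrahedral.

square planar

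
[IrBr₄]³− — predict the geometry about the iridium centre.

square planar

Summing ligand charges against the −3 overall charge gives an oxidation state of +1 for iridium.
Iridium is a group-9 element; Ir(I) is therefore d⁸.
Coordination number: 4.
A 5d d⁸ ion has a large crystal-field splitting; square planar leaves the high-energy d_{x²−y²} orbital empty and maximises CFSE.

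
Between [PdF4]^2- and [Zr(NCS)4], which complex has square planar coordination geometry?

[PdF4]^2-

For [PdF4]^2-: Each fluoride is −1; balancing the −2 overall charge requires Pd(II). Pd sits in group 10, so the d-electron count is 10 − 2 = 8. A 4d d⁸ ion has a large crystal-field splitting; square planar leaves the high-energy d_{x²−y²} orbital empty and maximises CFSE. → square planar.
For [Zr(NCS)4]: Summing ligand charges against the 0 overall charge gives an oxidation state of +4 for zirconium. Group 4 minus oxidation state 4 gives a d⁰ configuration. A d⁰ ion has no crystal-field stabilisation preference between square planar and tetrahedral, so four ligands adopt the sterically favoured tetrahedral geometry. → tetrahedral.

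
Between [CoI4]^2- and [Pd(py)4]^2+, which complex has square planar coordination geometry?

For [CoI4]^2-: Each iodide is −1; balancing the −2 overall charge requires Co(II). Group 9 minus oxidation state 2 gives a d⁷ configuration. For a high-spin 3d d⁷ ion with weak-field ligands the small Δₜ gives little square-planar CFSE advantage, so four ligands adopt the sterically favoured tetrahedral geometry. → tetrahedral.
For [Pd(py)4]^2+: Ligand charges: pyridine is neutral. With an overall charge of +2 the palladium centre must be in the +2 oxidation state. Pd sits in group 10, so the d-electron count is 10 − 2 = 8. A 4d d⁸ ion has a large crystal-field splitting; square planar leaves the high-energy d_{x²−y²} orbital empty and maximises CFSE. → square planar.

[Pd(py)4]^2+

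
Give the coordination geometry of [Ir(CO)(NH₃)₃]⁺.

Ligand charges: carbonyl is neutral; ammonia is neutral. With an overall charge of +1 the iridium centre must be in the +1 oxidation state.
Iridium is a group-9 element; Ir(I) is therefore d⁸.
With 4 monodentate ligands the coordination number is 4.
A 5d d⁸ ion has a large crystal-field splitting; square planar leaves the high-energy d_{x²−y²} orbital empty and maximises CFSE.

square planar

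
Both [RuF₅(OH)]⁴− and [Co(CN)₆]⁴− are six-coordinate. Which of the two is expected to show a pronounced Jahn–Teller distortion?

[RuF₅(OH)]⁴−: Summing ligand charges against the −4 overall charge gives an oxidation state of +2 for ruthenium. Ru sits in group 8, so the d-electron count is 8 − 2 = 6. A 4d ion has a large Δₒ and is invariably low-spin. The d⁶ configuration leaves the e_g set evenly filled (or empty) — no strong Jahn–Teller driving force.
[Co(CN)₆]⁴−: Each cyanide is −1; balancing the −4 overall charge requires Co(II). Cobalt is a group-9 element; Co(II) is therefore d⁷. Cyanide is a strong-field ligand (high in the spectrochemical series) for a first-row metal, so the complex is low-spin. The t₂g⁶e_g¹ (low-spin) configuration has an unevenly filled e_g set; the Jahn–Teller theorem predicts a tetragonal distortion (typically axial elongation) to lift the degeneracy.

[Co(CN)₆]⁴−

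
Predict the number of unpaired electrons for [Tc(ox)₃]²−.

Summing ligand charges against the −2 overall charge gives an oxidation state of +4 for technetium.
Tc sits in group 7, so the d-electron count is 7 − 4 = 3.
Counting donor atoms: 3×oxalate (bidentate) → 6 donors. Coordination number = 6.
In an octahedral field the d³ configuration is t₂g³e_g⁰ (only one arrangement possible), giving 3 unpaired electrons.

3 unpaired electrons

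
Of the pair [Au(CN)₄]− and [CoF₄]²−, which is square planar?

For [Au(CN)₄]−: Ligand charges: each cyanide is −1. With an overall charge of −1 the gold centre must be in the +3 oxidation state. Group 11 minus oxidation state 3 gives a d⁸ configuration. A 5d d⁸ ion has a large crystal-field splitting; square planar leaves the high-energy d_{x²−y²} orbital empty and maximises CFSE. → square planar.
For [CoF₄]²−: Summing ligand charges against the −2 overall charge gives an oxidation state of +2 for cobalt. Cobalt is a group-9 element; Co(II) is therefore d⁷. For a high-spin 3d d⁷ ion with weak-field ligands the small Δₜ gives little square-planar CFSE advantage, so four ligands adopt the sterically favoured tetrahedral geometry. → tetrahedral.

[Au(CN)₄]−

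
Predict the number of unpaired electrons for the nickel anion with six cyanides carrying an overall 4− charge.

Ligand charges: each cyanide is −1. With an overall charge of −4 the nickel centre must be in the +2 oxidation state.
Nickel is a group-10 element; Ni(II) is therefore d⁸.
In an octahedral field the d⁸ configuration is t₂g⁶e_g² (only one arrangement possible), giving 2 unpaired electrons.

2 unpaired electrons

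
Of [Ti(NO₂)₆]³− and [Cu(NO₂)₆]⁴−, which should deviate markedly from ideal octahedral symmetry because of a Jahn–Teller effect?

[Cu(NO₂)₆]⁴−

[Ti(NO₂)₆]³−: Each nitro (N-bound nitrite) is −1; balancing the −3 overall charge requires Ti(III). Group 4 minus oxidation state 3 gives a d¹ configuration. The d¹ configuration leaves the e_g set evenly filled (or empty) — no strong Jahn–Teller driving force.
[Cu(NO₂)₆]⁴−: Summing ligand charges against the −4 overall charge gives an oxidation state of +2 for copper. Group 11 minus oxidation state 2 gives a d⁹ configuration. The t₂g⁶e_g³ configuration has an unevenly filled e_g set; the Jahn–Teller theorem predicts a tetragonal distortion (typically axial elongation) to lift the degeneracy.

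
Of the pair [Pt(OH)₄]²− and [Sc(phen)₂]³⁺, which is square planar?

For [Pt(OH)₄]²−: Summing ligand charges against the −2 overall charge gives an oxidation state of +2 for platinum. Pt sits in group 10, so the d-electron count is 10 − 2 = 8. A 5d d⁸ ion has a large crystal-field splitting; square planar leaves the high-energy d_{x²−y²} orbital empty and maximises CFSE. → square planar.
For [Sc(phen)₂]³⁺: Summing ligand charges against the +3 overall charge gives an oxidation state of +3 for scandium. Sc sits in group 3, so the d-electron count is 3 − 3 = 0. A d⁰ ion has no crystal-field stabilisation preference between square planar and tetrahedral, so four ligands adopt the sterically favoured tetrahedral geometry. → tetrahedral.

[Pt(OH)₄]²−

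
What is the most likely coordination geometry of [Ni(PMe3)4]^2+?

square planar

Trimethylphosphine is neutral; balancing the +2 overall charge requires Ni(II).
Group 10 minus oxidation state 2 gives a d⁸ configuration.
Coordination number: 4.
Trimethylphosphine is a strong-field ligand (high in the spectrochemical series).
A 3d d⁸ ion with strong-field ligands gains enough CFSE to favour square planar over tetrahedral.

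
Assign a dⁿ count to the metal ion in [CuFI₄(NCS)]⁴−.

Ligand charges: each fluoride is −1; each iodide is −1; each isothiocyanate is −1. With an overall charge of −4 the copper centre must be in the +2 oxidation state.
Copper is a group-11 element; Cu(II) is therefore d⁹.

d⁹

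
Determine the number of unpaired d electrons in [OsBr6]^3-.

Summing ligand charges against the −3 overall charge gives an oxidation state of +3 for osmium.
Osmium is a group-8 element; Os(III) is therefore d⁵.
The spin state decides the count: a 5d ion has a large Δₒ and is invariably low-spin.
An octahedral low-spin d⁵ ion is t₂g⁵e_g⁰, giving 1 unpaired electron.

1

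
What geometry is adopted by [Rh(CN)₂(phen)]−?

Summing ligand charges against the −1 overall charge gives an oxidation state of +1 for rhodium.
Rh sits in group 9, so the d-electron count is 9 − 1 = 8.
Counting donor atoms: 2×cyanide (monodentate) → 2 donors; 1×1,10-phenanthroline (bidentate) → 2 donors. Coordination number = 4.
A 4d d⁸ ion has a large crystal-field splitting; square planar leaves the high-energy d_{x²−y²} orbital empty and maximises CFSE.

square planar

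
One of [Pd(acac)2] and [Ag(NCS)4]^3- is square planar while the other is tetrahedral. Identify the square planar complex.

[Pd(acac)2]

For [Pd(acac)2]: Each acetylacetonate is −1; balancing the 0 overall charge requires Pd(II). Group 10 minus oxidation state 2 gives a d⁸ configuration. A 4d d⁸ ion has a large crystal-field splitting; square planar leaves the high-energy d_{x²−y²} orbital empty and maximises CFSE. → square planar.
For [Ag(NCS)4]^3-: Summing ligand charges against the −3 overall charge gives an oxidation state of +1 for silver. Ag sits in group 11, so the d-electron count is 11 − 1 = 10. A d¹⁰ ion has no crystal-field stabilisation preference between square planar and tetrahedral, so four ligands adopt the sterically favoured tetrahedral geometry. → tetrahedral.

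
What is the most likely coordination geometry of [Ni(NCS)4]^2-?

tetrahedral

Summing ligand charges against the −2 overall charge gives an oxidation state of +2 for nickel.
Ni sits in group 10, so the d-electron count is 10 − 2 = 8.
Coordination number: 4.
Isothiocyanate is a weak-field ligand.
With weak-field ligands the CFSE gain from square planar is small, so a 3d d⁸ ion takes the sterically preferred tetrahedral geometry.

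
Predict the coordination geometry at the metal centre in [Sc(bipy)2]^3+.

2,2′-bipyridine is neutral; balancing the +3 overall charge requires Sc(III).
Group 3 minus oxidation state 3 gives a d⁰ configuration.
Counting donor atoms: 2×2,2′-bipyridine (bidentate) → 4 donors. Coordination number = 4.
A d⁰ ion has no crystal-field stabilisation preference between square planar and tetrahedral, so four ligands adopt the sterically favoured tetrahedral geometry.

tetrahedral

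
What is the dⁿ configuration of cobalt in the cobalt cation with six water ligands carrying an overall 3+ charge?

d⁶

Summing ligand charges against the +3 overall charge gives an oxidation state of +3 for cobalt.
Cobalt is a group-9 element; Co(III) is therefore d⁶.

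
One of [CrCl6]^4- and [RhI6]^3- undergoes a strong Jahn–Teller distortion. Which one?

[CrCl6]^4-: Each chloride is −1; balancing the −4 overall charge requires Cr(II). Cr sits in group 6, so the d-electron count is 6 − 2 = 4. Chloride is a weak-field ligand for a first-row metal, so the complex is high-spin. The t₂g³e_g¹ (high-spin) configuration has an unevenly filled e_g set; the Jahn–Teller theorem predicts a tetragonal distortion (typically axial elongation) to lift the degeneracy.
[RhI6]^3-: Ligand charges: each iodide is −1. With an overall charge of −3 the rhodium centre must be in the +3 oxidation state. Group 9 minus oxidation state 3 gives a d⁶ configuration. A 4d ion has a large Δₒ and is invariably low-spin. The d⁶ configuration leaves the e_g set evenly filled (or empty) — no strong Jahn–Teller driving force.

[CrCl6]^4-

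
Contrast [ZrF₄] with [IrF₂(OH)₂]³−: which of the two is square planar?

For [ZrF₄]: Ligand charges: each fluoride is −1. With an overall charge of 0 the zirconium centre must be in the +4 oxidation state. Group 4 minus oxidation state 4 gives a d⁰ configuration. A d⁰ ion has no crystal-field stabilisation preference between square planar and tetrahedral, so four ligands adopt the sterically favoured tetrahedral geometry. → tetrahedral.
For [IrF₂(OH)₂]³−: Ligand charges: each fluoride is −1; each hydroxide is −1. With an overall charge of −3 the iridium centre must be in the +1 oxidation state. Group 9 minus oxidation state 1 gives a d⁸ configuration. A 5d d⁸ ion has a large crystal-field splitting; square planar leaves the high-energy d_{x²−y²} orbital empty and maximises CFSE. → square planar.

[IrF₂(OH)₂]³−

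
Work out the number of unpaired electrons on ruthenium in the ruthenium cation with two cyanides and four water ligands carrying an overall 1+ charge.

Each cyanide is −1; water is neutral; balancing the +1 overall charge requires Ru(III).
Ruthenium is a group-8 element; Ru(III) is therefore d⁵.
The spin state decides the count: a 4d ion has a large Δₒ and is invariably low-spin.
An octahedral low-spin d⁵ ion is t₂g⁵e_g⁰, giving 1 unpaired electron.

1 unpaired electron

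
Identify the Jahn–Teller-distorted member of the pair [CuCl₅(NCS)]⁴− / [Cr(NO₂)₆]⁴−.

[CuCl₅(NCS)]⁴−

[CuCl₅(NCS)]⁴−: Each chloride is −1; each isothiocyanate is −1; balancing the −4 overall charge requires Cu(II). Group 11 minus oxidation state 2 gives a d⁹ configuration. The t₂g⁶e_g³ configuration has an unevenly filled e_g set; the Jahn–Teller theorem predicts a tetragonal distortion (typically axial elongation) to lift the degeneracy.
[Cr(NO₂)₆]⁴−: Ligand charges: each nitro (N-bound nitrite) is −1. With an overall charge of −4 the chromium centre must be in the +2 oxidation state. Chromium is a group-6 element; Cr(II) is therefore d⁴. Nitro (N-bound nitrite) is a strong-field ligand (high in the spectrochemical series) for a first-row metal, so the complex is low-spin. The d⁴ configuration leaves the e_g set evenly filled (or empty) — no strong Jahn–Teller driving force.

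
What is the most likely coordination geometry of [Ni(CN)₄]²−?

Each cyanide is −1; balancing the −2 overall charge requires Ni(II).
Ni sits in group 10, so the d-electron count is 10 − 2 = 8.
With 4 monodentate ligands the coordination number is 4.
Cyanide is a strong-field ligand (high in the spectrochemical series).
A 3d d⁸ ion with strong-field ligands gains enough CFSE to favour square planar over tetrahedral.

square planar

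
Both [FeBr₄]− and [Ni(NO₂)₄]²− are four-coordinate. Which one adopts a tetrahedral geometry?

[FeBr₄]−

For [FeBr₄]−: Each bromide is −1; balancing the −1 overall charge requires Fe(III). Iron is a group-8 element; Fe(III) is therefore d⁵. A high-spin d⁵ ion has zero CFSE in either geometry, so four ligands adopt the sterically favoured tetrahedral geometry. → tetrahedral.
For [Ni(NO₂)₄]²−: Ligand charges: each nitro (N-bound nitrite) is −1. With an overall charge of −2 the nickel centre must be in the +2 oxidation state. Nickel is a group-10 element; Ni(II) is therefore d⁸. Nitro (N-bound nitrite) is a strong-field ligand (high in the spectrochemical series). A 3d d⁸ ion with strong-field ligands gains enough CFSE to favour square planar over tetrahedral. → square planar.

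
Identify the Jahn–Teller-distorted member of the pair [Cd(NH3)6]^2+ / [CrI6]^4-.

[CrI6]^4-

[Cd(NH3)6]^2+: Ammonia is neutral; balancing the +2 overall charge requires Cd(II). Group 12 minus oxidation state 2 gives a d¹⁰ configuration. The d¹⁰ configuration leaves the e_g set evenly filled (or empty) — no strong Jahn–Teller driving force.
[CrI6]^4-: Ligand charges: each iodide is −1. With an overall charge of −4 the chromium centre must be in the +2 oxidation state. Chromium is a group-6 element; Cr(II) is therefore d⁴. Iodide is a weak-field ligand for a first-row metal, so the complex is high-spin. The t₂g³e_g¹ (high-spin) configuration has an unevenly filled e_g set; the Jahn–Teller theorem predicts a tetragonal distortion (typically axial elongation) to lift the degeneracy.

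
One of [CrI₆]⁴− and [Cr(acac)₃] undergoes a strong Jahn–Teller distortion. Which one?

[CrI₆]⁴−: Ligand charges: each iodide is −1. With an overall charge of −4 the chromium centre must be in the +2 oxidation state. Cr sits in group 6, so the d-electron count is 6 − 2 = 4. Iodide is a weak-field ligand for a first-row metal, so the complex is high-spin. The t₂g³e_g¹ (high-spin) configuration has an unevenly filled e_g set; the Jahn–Teller theorem predicts a tetragonal distortion (typically axial elongation) to lift the degeneracy.
[Cr(acac)₃]: Ligand charges: each acetylacetonate is −1. With an overall charge of 0 the chromium centre must be in the +3 oxidation state. Chromium is a group-6 element; Cr(III) is therefore d³. The d³ configuration leaves the e_g set evenly filled (or empty) — no strong Jahn–Teller driving force.

[CrI₆]⁴−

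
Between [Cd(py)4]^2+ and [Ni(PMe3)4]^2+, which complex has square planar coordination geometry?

[Ni(PMe3)4]^2+

For [Cd(py)4]^2+: Pyridine is neutral; balancing the +2 overall charge requires Cd(II). Cadmium is a group-12 element; Cd(II) is therefore d¹⁰. A d¹⁰ ion has no crystal-field stabilisation preference between square planar and tetrahedral, so four ligands adopt the sterically favoured tetrahedral geometry. → tetrahedral.
For [Ni(PMe3)4]^2+: Summing ligand charges against the +2 overall charge gives an oxidation state of +2 for nickel. Group 10 minus oxidation state 2 gives a d⁸ configuration. Trimethylphosphine is a strong-field ligand (high in the spectrochemical series). A 3d d⁸ ion with strong-field ligands gains enough CFSE to favour square planar over tetrahedral. → square planar.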